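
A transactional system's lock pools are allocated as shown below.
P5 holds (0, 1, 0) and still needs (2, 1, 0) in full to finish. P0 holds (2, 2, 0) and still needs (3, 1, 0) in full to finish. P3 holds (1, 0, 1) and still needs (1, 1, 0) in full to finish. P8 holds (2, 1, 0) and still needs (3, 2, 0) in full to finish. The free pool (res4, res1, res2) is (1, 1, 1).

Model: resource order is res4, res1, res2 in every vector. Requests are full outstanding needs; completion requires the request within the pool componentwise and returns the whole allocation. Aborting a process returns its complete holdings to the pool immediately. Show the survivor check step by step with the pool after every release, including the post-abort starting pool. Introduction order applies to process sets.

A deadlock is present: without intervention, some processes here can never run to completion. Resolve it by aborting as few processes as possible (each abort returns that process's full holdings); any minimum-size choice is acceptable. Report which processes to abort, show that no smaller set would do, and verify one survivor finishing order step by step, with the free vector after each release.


Minimum abort set: P8.
Key observation: aborting P8 returns (2, 1, 0), and P0 — hopeless before — runs at step 2 with the returned capacity in the pool.
Why nothing smaller works: aborting no one leaves the state deadlocked as given.
One survivor order: P3, P0, P5. Step-by-step check (post-abort pool first):
  pool = (3, 2, 1)
  P3 needs (1, 1, 0) <= (3, 2, 1) -> finishes; pool += (1, 0, 1) = (4, 2, 2)
  P0 needs (3, 1, 0) <= (4, 2, 2) -> finishes; pool += (2, 2, 0) = (6, 4, 2)
  P5 needs (2, 1, 0) <= (6, 4, 2) -> finishes; pool += (0, 1, 0) = (6, 5, 2)


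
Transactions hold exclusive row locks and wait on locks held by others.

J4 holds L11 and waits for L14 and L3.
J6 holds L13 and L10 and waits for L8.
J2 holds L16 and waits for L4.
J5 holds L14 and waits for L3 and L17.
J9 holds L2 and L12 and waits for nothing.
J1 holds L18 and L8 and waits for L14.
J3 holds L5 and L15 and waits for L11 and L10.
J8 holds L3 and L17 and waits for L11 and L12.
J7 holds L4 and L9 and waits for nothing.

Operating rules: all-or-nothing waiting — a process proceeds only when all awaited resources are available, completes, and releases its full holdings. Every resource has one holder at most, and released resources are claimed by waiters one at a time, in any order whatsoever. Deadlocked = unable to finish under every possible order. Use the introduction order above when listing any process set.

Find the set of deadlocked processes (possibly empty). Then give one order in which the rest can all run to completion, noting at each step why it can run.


The deadlocked set is J4, J6, J5, J1, J3 and J8.
Key observation: the knot is the closed ring of waits J4 -> J5 -> J8 -> J4; J6, J1 and J3 wait into the deadlock from upstream.
The rest can finish in the order J9, J7, J2.
Verifying each step:
  run J9 (it waits on nothing); releases L2 and L12
  run J7 (it waits on nothing); releases L4 and L9
  J2 waits on L4 — all released -> runs and releases L16


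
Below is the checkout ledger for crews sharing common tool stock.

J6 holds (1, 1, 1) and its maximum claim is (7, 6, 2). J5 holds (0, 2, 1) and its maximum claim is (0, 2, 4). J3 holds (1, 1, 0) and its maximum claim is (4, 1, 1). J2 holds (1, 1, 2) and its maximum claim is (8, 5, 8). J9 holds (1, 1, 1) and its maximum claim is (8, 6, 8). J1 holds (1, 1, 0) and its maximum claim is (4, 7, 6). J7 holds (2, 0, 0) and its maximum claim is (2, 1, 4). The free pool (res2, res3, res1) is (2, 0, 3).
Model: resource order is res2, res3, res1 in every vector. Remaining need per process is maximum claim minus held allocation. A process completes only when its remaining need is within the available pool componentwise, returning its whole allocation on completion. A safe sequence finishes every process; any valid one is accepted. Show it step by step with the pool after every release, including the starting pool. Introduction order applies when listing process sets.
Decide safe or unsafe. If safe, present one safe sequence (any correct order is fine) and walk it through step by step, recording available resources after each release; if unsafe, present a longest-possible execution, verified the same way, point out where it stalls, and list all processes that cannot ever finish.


The state is UNSAFE.
Key observation: the wall is res3: completing J5, J7, J3 brings the pool only to (5, 3, 4), and all the rest need more.
The run J5, J7, J3 cannot be extended any further. Step-by-step check:
  pool = (2, 0, 3)
  run J5 (needs (0, 0, 3), free (2, 0, 3)); after release of (0, 2, 1) the pool is (2, 2, 4)
  run J7 (needs (0, 1, 4), free (2, 2, 4)); after release of (2, 0, 0) the pool is (4, 2, 4)
  run J3 (needs (3, 0, 1), free (4, 2, 4)); after release of (1, 1, 0) the pool is (5, 3, 4)
  blocked: J6 wants (6, 5, 1), pool (5, 3, 4) — not enough res2 and res3
  blocked: J2 wants (7, 4, 6), pool (5, 3, 4) — not enough res2, res3 and res1
  blocked: J9 wants (7, 5, 7), pool (5, 3, 4) — not enough res2, res3 and res1
  blocked: J1 wants (3, 6, 6), pool (5, 3, 4) — not enough res3 and res1
Permanently blocked: J6, J2, J9 and J1.


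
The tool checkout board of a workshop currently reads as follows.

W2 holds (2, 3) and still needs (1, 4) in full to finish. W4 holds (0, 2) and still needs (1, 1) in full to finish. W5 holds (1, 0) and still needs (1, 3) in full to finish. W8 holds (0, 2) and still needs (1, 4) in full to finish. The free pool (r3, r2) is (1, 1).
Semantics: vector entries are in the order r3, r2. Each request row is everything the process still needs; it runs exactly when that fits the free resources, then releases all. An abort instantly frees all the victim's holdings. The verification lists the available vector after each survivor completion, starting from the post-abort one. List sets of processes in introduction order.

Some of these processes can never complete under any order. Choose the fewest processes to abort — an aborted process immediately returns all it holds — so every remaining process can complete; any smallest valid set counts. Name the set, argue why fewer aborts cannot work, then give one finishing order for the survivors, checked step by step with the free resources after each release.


Minimum abort set: W2.
Key observation: no ordering could ever have run W8 before the abort of W2; with (2, 3) back in the pool it fits at step 3.
Minimality: the empty abort set fails — the state is deadlocked as it stands.
Survivors finish in the order: W5, W4, W8. Walking it through (pool after the aborts first):
  pool = (3, 4)
  run W5 (needs (1, 3), free (3, 4)); after release of (1, 0) the pool is (4, 4)
  run W4 (needs (1, 1), free (4, 4)); after release of (0, 2) the pool is (4, 6)
  run W8 (needs (1, 4), free (4, 6)); after release of (0, 2) the pool is (4, 8)


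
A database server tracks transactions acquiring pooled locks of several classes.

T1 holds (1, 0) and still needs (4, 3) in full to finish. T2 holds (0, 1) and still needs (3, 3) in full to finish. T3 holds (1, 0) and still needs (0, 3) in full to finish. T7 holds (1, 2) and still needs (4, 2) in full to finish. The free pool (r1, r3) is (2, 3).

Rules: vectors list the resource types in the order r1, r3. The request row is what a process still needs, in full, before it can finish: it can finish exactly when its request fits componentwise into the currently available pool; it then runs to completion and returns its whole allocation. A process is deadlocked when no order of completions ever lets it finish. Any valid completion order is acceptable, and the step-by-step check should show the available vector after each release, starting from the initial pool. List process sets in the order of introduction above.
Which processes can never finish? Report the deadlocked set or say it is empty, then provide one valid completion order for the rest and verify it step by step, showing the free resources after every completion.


The deadlocked set is T1 and T7.
Key observation: no order helps: past T3, T2, the free pool tops out at (3, 4), below what each blocked process needs in r1.
The rest can finish in the order T3, T2. Step-by-step check:
  pool = (2, 3)
  T3: need (0, 3) fits (2, 3); releases (1, 0), pool now (3, 3)
  T2: need (3, 3) fits (3, 3); releases (0, 1), pool now (3, 4)
The stuck group stays short no matter what:
  T1 still needs (4, 3) but only (3, 4) is free — short on r1
  T7 still needs (4, 2) but only (3, 4) is free — short on r1


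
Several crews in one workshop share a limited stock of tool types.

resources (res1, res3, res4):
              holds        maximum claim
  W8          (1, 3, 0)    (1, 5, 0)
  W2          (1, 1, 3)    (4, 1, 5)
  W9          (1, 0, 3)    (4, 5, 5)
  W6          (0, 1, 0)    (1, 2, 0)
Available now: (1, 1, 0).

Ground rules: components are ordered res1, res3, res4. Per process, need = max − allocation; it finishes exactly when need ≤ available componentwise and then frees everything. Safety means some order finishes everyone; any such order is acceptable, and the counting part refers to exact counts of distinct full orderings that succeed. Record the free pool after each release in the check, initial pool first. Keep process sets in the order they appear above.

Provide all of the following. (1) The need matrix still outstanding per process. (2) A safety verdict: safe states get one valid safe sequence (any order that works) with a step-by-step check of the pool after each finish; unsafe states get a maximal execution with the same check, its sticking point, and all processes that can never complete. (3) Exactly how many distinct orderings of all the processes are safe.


(1) Remaining need (order res1, res3, res4):
  W8: (0, 2, 0)
  W2: (3, 0, 2)
  W9: (3, 5, 2)
  W6: (1, 1, 0)
(2) The state is UNSAFE.
Key observation: after W6, W8 complete, (2, 5, 0) is the best the pool ever gets, yet each leftover process wants more res1.
Going as far as possible: W6, W8; after that, nothing fits. Verifying each step:
  pool = (1, 1, 0)
  W6: need (1, 1, 0) fits (1, 1, 0); releases (0, 1, 0), pool now (1, 2, 0)
  W8: need (0, 2, 0) fits (1, 2, 0); releases (1, 3, 0), pool now (2, 5, 0)
  W2 still needs (3, 0, 2) but only (2, 5, 0) is free — short on res1 and res4
  W9 still needs (3, 5, 2) but only (2, 5, 0) is free — short on res1 and res4
Processes that can never finish: W2 and W9.
(3) Precisely 0 of the possible complete orderings are safe sequences.


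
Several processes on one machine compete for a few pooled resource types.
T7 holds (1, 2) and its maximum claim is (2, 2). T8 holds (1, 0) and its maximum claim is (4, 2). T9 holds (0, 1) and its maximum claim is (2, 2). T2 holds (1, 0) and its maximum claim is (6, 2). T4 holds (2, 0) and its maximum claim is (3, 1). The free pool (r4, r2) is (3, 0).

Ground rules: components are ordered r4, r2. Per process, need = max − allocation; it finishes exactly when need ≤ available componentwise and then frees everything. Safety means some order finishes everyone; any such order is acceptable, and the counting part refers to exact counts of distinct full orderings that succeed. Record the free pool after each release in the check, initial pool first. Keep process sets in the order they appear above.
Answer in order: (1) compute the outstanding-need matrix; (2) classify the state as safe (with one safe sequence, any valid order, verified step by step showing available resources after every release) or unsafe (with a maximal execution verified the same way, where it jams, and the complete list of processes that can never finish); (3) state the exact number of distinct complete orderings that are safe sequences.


(1) Need matrix, components ordered r4, r2:
  T7: (1, 0)
  T8: (3, 2)
  T9: (2, 1)
  T2: (5, 2)
  T4: (1, 1)
(2) SAFE. One safe sequence: T7, T8, T9, T2, T4.
Key observation: the order's first zero-slack moment is T8 ((3, 2) needed, (4, 2) free — a requested resource with nothing to spare).
Walking it through:
  pool = (3, 0)
  T7 needs (1, 0) <= (3, 0) -> finishes; pool += (1, 2) = (4, 2)
  T8 needs (3, 2) <= (4, 2) -> finishes; pool += (1, 0) = (5, 2)
  T9 needs (2, 1) <= (5, 2) -> finishes; pool += (0, 1) = (5, 3)
  T2 needs (5, 2) <= (5, 3) -> finishes; pool += (1, 0) = (6, 3)
  T4 needs (1, 1) <= (6, 3) -> finishes; pool += (2, 0) = (8, 3)
(3) The exact count: 16 of the possible complete orderings are safe sequences.


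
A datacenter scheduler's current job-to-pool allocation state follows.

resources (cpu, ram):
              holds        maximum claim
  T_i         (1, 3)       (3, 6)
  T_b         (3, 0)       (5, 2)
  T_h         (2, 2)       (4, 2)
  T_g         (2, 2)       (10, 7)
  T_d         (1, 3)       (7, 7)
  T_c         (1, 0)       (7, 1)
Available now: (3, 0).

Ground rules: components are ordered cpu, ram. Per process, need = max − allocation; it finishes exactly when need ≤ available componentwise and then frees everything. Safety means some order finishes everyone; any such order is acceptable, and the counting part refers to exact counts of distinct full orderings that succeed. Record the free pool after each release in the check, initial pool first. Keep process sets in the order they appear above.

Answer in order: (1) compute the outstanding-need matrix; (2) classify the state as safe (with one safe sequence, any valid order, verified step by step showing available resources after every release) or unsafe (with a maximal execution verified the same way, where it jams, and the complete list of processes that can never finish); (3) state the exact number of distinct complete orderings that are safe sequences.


(1) Need matrix, components ordered cpu, ram:
  T_i: (2, 3)
  T_b: (2, 2)
  T_h: (2, 0)
  T_g: (8, 5)
  T_d: (6, 4)
  T_c: (6, 1)
(2) UNSAFE.
Key observation: T_h, T_b, T_c can finish, but then (9, 2) is all there is, and the blocked group's ram demands exceed it.
Going as far as possible: T_h, T_b, T_c; after that, nothing fits. Step-by-step check:
  pool = (3, 0)
  T_h: need (2, 0) fits (3, 0); releases (2, 2), pool now (5, 2)
  T_b: need (2, 2) fits (5, 2); releases (3, 0), pool now (8, 2)
  T_c: need (6, 1) fits (8, 2); releases (1, 0), pool now (9, 2)
  T_i cannot run: need (2, 3) vs free (9, 2) (insufficient ram)
  T_g cannot run: need (8, 5) vs free (9, 2) (insufficient ram)
  T_d cannot run: need (6, 4) vs free (9, 2) (insufficient ram)
Permanently blocked: T_i, T_g and T_d.
(3) Exactly 0 of the possible complete orderings are safe sequences.


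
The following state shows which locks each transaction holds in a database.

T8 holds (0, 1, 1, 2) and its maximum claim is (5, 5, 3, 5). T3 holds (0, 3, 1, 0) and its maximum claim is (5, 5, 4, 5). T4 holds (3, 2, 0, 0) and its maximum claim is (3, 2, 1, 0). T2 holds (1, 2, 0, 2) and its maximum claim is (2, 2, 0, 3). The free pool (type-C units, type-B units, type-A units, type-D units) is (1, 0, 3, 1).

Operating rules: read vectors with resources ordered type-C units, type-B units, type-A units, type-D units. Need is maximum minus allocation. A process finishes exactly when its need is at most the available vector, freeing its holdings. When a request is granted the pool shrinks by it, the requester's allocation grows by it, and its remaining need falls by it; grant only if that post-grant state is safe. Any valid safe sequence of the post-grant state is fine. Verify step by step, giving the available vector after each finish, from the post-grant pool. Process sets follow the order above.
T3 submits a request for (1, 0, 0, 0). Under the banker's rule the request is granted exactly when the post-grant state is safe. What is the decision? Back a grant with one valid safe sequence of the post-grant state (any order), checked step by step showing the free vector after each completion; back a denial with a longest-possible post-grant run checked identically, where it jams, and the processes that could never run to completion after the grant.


DENY: after the grant no complete ordering would exist.
Key observation: after T4, T2 the pool peaks at (4, 4, 3, 3), and each blocked process is short somewhere: T8 on type-C units; T3 on type-D units.
On the post-grant state, T4, T2 is a maximal run — nothing extends it. Walking it through:
  pool = (0, 0, 3, 1)
  run T4 (needs (0, 0, 1, 0), free (0, 0, 3, 1)); after release of (3, 2, 0, 0) the pool is (3, 2, 3, 1)
  run T2 (needs (1, 0, 0, 1), free (3, 2, 3, 1)); after release of (1, 2, 0, 2) the pool is (4, 4, 3, 3)
  blocked: T8 wants (5, 4, 2, 3), pool (4, 4, 3, 3) — not enough type-C units
  blocked: T3 wants (4, 2, 3, 5), pool (4, 4, 3, 3) — not enough type-D units
Had the request been granted, T8 and T3 could never finish.


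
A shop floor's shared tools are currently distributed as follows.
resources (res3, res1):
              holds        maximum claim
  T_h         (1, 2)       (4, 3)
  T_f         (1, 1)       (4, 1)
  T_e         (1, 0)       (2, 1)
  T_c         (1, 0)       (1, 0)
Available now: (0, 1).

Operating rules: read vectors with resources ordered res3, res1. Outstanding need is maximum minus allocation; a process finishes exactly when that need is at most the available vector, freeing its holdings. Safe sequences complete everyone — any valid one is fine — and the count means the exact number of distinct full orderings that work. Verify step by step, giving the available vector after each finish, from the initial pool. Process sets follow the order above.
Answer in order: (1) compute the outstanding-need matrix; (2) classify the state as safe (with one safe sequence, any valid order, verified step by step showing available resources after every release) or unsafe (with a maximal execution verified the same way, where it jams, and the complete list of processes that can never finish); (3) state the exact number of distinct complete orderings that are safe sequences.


(1) Remaining need (order res3, res1):
  T_h: (3, 1)
  T_f: (3, 0)
  T_e: (1, 1)
  T_c: (0, 0)
(2) UNSAFE.
Key observation: after T_c, T_e complete, (2, 1) is the best the pool ever gets, yet each leftover process wants more res3.
The run T_c, T_e cannot be extended any further. Verifying each step:
  pool = (0, 1)
  T_c: need (0, 0) fits (0, 1); releases (1, 0), pool now (1, 1)
  T_e: need (1, 1) fits (1, 1); releases (1, 0), pool now (2, 1)
  blocked: T_h wants (3, 1), pool (2, 1) — not enough res3
  blocked: T_f wants (3, 0), pool (2, 1) — not enough res3
Never able to finish: T_h and T_f.
(3) Exactly 0 of the possible complete orderings are safe sequences.


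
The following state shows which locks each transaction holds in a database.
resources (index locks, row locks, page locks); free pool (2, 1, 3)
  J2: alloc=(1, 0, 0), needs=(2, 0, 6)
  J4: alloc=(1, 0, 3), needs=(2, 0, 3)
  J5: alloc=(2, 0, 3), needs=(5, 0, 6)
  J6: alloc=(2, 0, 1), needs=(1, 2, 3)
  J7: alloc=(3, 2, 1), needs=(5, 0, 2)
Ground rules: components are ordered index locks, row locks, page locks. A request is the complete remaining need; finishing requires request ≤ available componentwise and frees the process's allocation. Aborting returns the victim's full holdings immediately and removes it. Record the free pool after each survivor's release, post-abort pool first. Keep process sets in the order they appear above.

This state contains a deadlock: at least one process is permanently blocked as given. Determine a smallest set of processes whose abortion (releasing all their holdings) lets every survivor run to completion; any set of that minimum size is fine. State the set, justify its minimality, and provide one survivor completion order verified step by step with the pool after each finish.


The answer: abort J6.
Key observation: before aborting J6, J7 was permanently blocked — no order could ever run it; afterwards it completes at step 2.
No smaller set exists: with zero aborts the deadlock remains.
The survivors complete as J4, J7, J2, J5. Walking it through (starting from the post-abort pool):
  pool = (4, 1, 4)
  run J4 (needs (2, 0, 3), free (4, 1, 4)); after release of (1, 0, 3) the pool is (5, 1, 7)
  run J7 (needs (5, 0, 2), free (5, 1, 7)); after release of (3, 2, 1) the pool is (8, 3, 8)
  run J2 (needs (2, 0, 6), free (8, 3, 8)); after release of (1, 0, 0) the pool is (9, 3, 8)
  run J5 (needs (5, 0, 6), free (9, 3, 8)); after release of (2, 0, 3) the pool is (11, 3, 11)


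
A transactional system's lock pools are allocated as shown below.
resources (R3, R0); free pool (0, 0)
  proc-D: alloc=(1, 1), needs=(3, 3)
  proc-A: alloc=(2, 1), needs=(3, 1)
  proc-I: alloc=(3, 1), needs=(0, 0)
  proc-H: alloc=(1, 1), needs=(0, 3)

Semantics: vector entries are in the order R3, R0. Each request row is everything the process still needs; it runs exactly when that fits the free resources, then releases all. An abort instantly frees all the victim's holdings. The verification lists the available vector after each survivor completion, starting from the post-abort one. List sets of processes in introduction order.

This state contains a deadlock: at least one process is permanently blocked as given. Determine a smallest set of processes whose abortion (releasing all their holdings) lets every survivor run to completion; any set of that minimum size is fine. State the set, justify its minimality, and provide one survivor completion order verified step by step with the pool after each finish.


Abort proc-D.
Key observation: before aborting proc-D, proc-H was permanently blocked — no order could ever run it; afterwards it completes at step 3.
Minimality: the empty abort set fails — the state is deadlocked as it stands.
The survivors complete as proc-I, proc-A, proc-H. Verifying each step (starting from the post-abort pool):
  pool = (1, 1)
  run proc-I (needs (0, 0), free (1, 1)); after release of (3, 1) the pool is (4, 2)
  run proc-A (needs (3, 1), free (4, 2)); after release of (2, 1) the pool is (6, 3)
  run proc-H (needs (0, 3), free (6, 3)); after release of (1, 1) the pool is (7, 4)


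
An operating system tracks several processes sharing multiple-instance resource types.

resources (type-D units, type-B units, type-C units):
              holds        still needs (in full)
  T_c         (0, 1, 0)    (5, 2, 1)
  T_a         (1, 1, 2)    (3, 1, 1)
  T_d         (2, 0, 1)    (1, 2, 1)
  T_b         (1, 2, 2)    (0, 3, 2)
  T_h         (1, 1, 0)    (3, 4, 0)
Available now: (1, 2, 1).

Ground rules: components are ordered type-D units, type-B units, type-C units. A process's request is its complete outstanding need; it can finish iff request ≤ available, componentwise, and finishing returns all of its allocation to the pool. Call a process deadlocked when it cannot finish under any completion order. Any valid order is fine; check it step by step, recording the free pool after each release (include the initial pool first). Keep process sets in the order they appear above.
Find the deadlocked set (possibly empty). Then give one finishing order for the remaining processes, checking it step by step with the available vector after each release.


The deadlocked set is empty.
Key observation: T_d leads a chain of completions in which each release enables another process.
A valid finishing order for the others: T_d, T_a, T_b, T_h, T_c. Walking it through:
  pool = (1, 2, 1)
  run T_d (needs (1, 2, 1), free (1, 2, 1)); after release of (2, 0, 1) the pool is (3, 2, 2)
  run T_a (needs (3, 1, 1), free (3, 2, 2)); after release of (1, 1, 2) the pool is (4, 3, 4)
  run T_b (needs (0, 3, 2), free (4, 3, 4)); after release of (1, 2, 2) the pool is (5, 5, 6)
  run T_h (needs (3, 4, 0), free (5, 5, 6)); after release of (1, 1, 0) the pool is (6, 6, 6)
  run T_c (needs (5, 2, 1), free (6, 6, 6)); after release of (0, 1, 0) the pool is (6, 7, 6)


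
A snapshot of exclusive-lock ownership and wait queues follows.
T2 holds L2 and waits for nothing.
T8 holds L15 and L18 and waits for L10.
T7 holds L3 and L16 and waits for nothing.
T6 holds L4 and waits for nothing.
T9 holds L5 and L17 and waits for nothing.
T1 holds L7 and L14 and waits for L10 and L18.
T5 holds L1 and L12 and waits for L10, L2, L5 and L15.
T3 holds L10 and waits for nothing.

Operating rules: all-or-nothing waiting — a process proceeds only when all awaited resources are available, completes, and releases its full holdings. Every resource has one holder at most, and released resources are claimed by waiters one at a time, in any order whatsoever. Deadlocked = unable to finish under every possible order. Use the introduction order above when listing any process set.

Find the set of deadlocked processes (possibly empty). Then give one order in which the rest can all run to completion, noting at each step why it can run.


Nothing here is deadlocked.
Key observation: the wait relation is loop-free; peeling off processes with no waits unwinds the whole state.
One completion order for the rest: T6, T7, T3, T9, T8, T2, T1, T5.
Check, step by step:
  T6: no waits; runs immediately, freeing L4
  T7: no waits; runs immediately, freeing L3 and L16
  T3: no waits; runs immediately, freeing L10
  T9: no waits; runs immediately, freeing L5 and L17
  T8 waits on L10 — all released -> runs and releases L15 and L18
  T2: no waits; runs immediately, freeing L2
  T1 waits on L10 and L18 — all released -> runs and releases L7 and L14
  T5 waits on L10, L2, L5 and L15 — all released -> runs and releases L1 and L12


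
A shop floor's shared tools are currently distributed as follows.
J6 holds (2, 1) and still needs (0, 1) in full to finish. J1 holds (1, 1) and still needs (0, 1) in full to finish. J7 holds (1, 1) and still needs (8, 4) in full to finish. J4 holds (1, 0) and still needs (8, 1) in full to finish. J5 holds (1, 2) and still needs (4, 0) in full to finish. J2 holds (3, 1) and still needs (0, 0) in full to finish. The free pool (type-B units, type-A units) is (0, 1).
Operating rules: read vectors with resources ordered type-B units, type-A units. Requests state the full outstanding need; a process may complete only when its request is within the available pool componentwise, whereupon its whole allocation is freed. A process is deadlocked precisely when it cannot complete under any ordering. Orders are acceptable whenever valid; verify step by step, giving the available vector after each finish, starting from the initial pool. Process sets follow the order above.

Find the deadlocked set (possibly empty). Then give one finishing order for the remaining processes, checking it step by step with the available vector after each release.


Deadlocked set: J7 and J4.
Key observation: after J6, J2, J5, J1 complete, (7, 6) is the best the pool ever gets, yet each leftover process wants more type-B units.
A valid finishing order for the others: J6, J2, J5, J1. Walking it through:
  pool = (0, 1)
  J6: need (0, 1) fits (0, 1); releases (2, 1), pool now (2, 2)
  J2: need (0, 0) fits (2, 2); releases (3, 1), pool now (5, 3)
  J5: need (4, 0) fits (5, 3); releases (1, 2), pool now (6, 5)
  J1: need (0, 1) fits (6, 5); releases (1, 1), pool now (7, 6)
None of the blocked processes ever fits:
  blocked: J7 wants (8, 4), pool (7, 6) — not enough type-B units
  blocked: J4 wants (8, 1), pool (7, 6) — not enough type-B units


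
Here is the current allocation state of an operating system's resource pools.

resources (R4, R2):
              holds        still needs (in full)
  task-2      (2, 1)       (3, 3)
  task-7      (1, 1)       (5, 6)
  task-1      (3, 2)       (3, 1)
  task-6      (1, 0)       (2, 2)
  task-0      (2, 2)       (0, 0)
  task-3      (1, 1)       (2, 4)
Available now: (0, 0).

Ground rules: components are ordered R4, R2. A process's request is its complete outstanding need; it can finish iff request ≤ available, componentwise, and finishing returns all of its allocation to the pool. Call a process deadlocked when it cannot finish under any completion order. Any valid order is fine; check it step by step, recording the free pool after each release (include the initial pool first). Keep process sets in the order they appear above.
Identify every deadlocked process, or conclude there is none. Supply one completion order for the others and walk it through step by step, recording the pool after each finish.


The deadlocked set is empty.
Key observation: task-0 fits the free pool immediately, and its release cascades until everyone finishes.
A valid finishing order for the others: task-0, task-6, task-1, task-2, task-3, task-7. Verifying each step:
  pool = (0, 0)
  run task-0 (needs (0, 0), free (0, 0)); after release of (2, 2) the pool is (2, 2)
  run task-6 (needs (2, 2), free (2, 2)); after release of (1, 0) the pool is (3, 2)
  run task-1 (needs (3, 1), free (3, 2)); after release of (3, 2) the pool is (6, 4)
  run task-2 (needs (3, 3), free (6, 4)); after release of (2, 1) the pool is (8, 5)
  run task-3 (needs (2, 4), free (8, 5)); after release of (1, 1) the pool is (9, 6)
  run task-7 (needs (5, 6), free (9, 6)); after release of (1, 1) the pool is (10, 7)


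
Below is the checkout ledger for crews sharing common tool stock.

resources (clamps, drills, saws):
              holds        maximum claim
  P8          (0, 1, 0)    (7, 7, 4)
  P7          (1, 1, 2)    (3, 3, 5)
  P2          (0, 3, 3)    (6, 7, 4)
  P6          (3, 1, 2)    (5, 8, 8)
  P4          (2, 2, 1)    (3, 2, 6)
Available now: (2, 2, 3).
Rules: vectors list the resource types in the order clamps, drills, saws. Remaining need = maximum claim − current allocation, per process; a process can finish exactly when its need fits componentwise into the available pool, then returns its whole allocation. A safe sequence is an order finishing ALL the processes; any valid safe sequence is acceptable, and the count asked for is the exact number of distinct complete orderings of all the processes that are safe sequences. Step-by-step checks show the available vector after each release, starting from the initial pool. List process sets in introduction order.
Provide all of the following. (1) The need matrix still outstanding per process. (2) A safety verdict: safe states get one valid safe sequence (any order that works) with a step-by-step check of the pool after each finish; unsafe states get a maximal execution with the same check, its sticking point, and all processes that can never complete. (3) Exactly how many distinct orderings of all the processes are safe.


(1) Outstanding need per process (order clamps, drills, saws):
  P8: (7, 6, 4)
  P7: (2, 2, 3)
  P2: (6, 4, 1)
  P6: (2, 7, 6)
  P4: (1, 0, 5)
(2) The state is UNSAFE.
Key observation: after P7, P4 the pool peaks at (5, 5, 6), and each blocked process is short somewhere: P8 on clamps, drills; P2 on clamps; P6 on drills.
Going as far as possible: P7, P4; after that, nothing fits. Step-by-step check:
  pool = (2, 2, 3)
  P7 needs (2, 2, 3) <= (2, 2, 3) -> finishes; pool += (1, 1, 2) = (3, 3, 5)
  P4 needs (1, 0, 5) <= (3, 3, 5) -> finishes; pool += (2, 2, 1) = (5, 5, 6)
  P8 still needs (7, 6, 4) but only (5, 5, 6) is free — short on clamps and drills
  P2 still needs (6, 4, 1) but only (5, 5, 6) is free — short on clamps
  P6 still needs (2, 7, 6) but only (5, 5, 6) is free — short on drills
Never able to finish: P8, P2 and P6.
(3) The exact count: 0 of the possible complete orderings are safe sequences.


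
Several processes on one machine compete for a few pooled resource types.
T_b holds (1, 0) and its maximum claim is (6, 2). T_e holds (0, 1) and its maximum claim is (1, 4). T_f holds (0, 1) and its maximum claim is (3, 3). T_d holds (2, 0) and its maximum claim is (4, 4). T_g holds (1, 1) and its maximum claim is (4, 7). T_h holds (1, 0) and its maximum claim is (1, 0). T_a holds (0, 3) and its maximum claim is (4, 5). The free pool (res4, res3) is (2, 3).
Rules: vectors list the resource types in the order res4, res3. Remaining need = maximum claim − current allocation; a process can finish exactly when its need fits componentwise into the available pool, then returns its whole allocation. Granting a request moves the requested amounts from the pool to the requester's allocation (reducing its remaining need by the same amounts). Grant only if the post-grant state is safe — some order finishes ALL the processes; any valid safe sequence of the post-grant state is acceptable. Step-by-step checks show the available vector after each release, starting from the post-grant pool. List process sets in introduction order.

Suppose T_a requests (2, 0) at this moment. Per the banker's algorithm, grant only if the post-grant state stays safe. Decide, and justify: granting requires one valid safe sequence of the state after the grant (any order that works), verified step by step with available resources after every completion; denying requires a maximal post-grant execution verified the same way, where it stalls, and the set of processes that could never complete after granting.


DENY: after the grant no complete ordering would exist.
Key observation: after T_h, T_e complete, (1, 4) is the best the pool ever gets, yet each leftover process wants more res4.
After a pretend grant, a maximal execution: T_h, T_e — then nothing else fits. Walking it through:
  pool = (0, 3)
  T_h needs (0, 0) <= (0, 3) -> finishes; pool += (1, 0) = (1, 3)
  T_e needs (1, 3) <= (1, 3) -> finishes; pool += (0, 1) = (1, 4)
  T_b cannot run: need (5, 2) vs free (1, 4) (insufficient res4)
  T_f cannot run: need (3, 2) vs free (1, 4) (insufficient res4)
  T_d cannot run: need (2, 4) vs free (1, 4) (insufficient res4)
  T_g cannot run: need (3, 6) vs free (1, 4) (insufficient res4 and res3)
  T_a cannot run: need (2, 2) vs free (1, 4) (insufficient res4)
Had the request been granted, T_b, T_f, T_d, T_g and T_a could never finish.


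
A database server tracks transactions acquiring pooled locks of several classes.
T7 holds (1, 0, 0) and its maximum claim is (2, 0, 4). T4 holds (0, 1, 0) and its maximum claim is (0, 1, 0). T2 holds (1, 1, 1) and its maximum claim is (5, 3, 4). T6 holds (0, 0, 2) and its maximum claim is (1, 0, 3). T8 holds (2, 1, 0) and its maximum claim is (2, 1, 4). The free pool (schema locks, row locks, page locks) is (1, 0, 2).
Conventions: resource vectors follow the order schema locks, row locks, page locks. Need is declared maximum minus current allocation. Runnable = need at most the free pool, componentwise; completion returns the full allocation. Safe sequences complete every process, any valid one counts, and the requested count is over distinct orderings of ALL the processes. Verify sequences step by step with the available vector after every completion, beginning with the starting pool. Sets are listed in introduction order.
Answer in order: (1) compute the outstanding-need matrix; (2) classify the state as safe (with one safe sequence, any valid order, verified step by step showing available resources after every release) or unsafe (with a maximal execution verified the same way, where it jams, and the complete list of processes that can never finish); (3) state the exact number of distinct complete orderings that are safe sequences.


(1) Need matrix, components ordered schema locks, row locks, page locks:
  T7: (1, 0, 4)
  T4: (0, 0, 0)
  T2: (4, 2, 3)
  T6: (1, 0, 1)
  T8: (0, 0, 4)
(2) The state is SAFE; one workable sequence: T6, T4, T7, T8, T2.
Key observation: the first exact fit in this order is T6 — it needs (1, 0, 1) with (1, 0, 2) free, meeting a requested resource to the last unit.
Step-by-step check:
  pool = (1, 0, 2)
  run T6 (needs (1, 0, 1), free (1, 0, 2)); after release of (0, 0, 2) the pool is (1, 0, 4)
  run T4 (needs (0, 0, 0), free (1, 0, 4)); after release of (0, 1, 0) the pool is (1, 1, 4)
  run T7 (needs (1, 0, 4), free (1, 1, 4)); after release of (1, 0, 0) the pool is (2, 1, 4)
  run T8 (needs (0, 0, 4), free (2, 1, 4)); after release of (2, 1, 0) the pool is (4, 2, 4)
  run T2 (needs (4, 2, 3), free (4, 2, 4)); after release of (1, 1, 1) the pool is (5, 3, 5)
(3) Exactly 8 of the possible complete orderings are safe sequences.


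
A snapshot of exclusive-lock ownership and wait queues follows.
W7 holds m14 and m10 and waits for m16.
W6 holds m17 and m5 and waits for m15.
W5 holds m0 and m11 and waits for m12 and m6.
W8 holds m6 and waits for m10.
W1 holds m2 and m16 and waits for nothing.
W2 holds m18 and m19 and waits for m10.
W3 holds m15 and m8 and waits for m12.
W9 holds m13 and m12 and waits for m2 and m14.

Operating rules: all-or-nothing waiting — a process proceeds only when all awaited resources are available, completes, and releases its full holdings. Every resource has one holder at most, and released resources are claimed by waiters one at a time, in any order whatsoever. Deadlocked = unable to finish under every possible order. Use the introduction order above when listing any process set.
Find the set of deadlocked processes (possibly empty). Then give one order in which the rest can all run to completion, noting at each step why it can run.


No process is deadlocked.
Key observation: the wait relation is loop-free; peeling off processes with no waits unwinds the whole state.
A valid finishing order for the others: W1, W7, W8, W9, W3, W5, W6, W2.
Step-by-step check:
  W1: no waits; runs immediately, freeing m2 and m16
  run W7 (all its waits — m16 — are resolved); releases m14 and m10
  run W8 (all its waits — m10 — are resolved); releases m6
  run W9 (all its waits — m2 and m14 — are resolved); releases m13 and m12
  run W3 (all its waits — m12 — are resolved); releases m15 and m8
  run W5 (all its waits — m12 and m6 — are resolved); releases m0 and m11
  run W6 (all its waits — m15 — are resolved); releases m17 and m5
  run W2 (all its waits — m10 — are resolved); releases m18 and m19


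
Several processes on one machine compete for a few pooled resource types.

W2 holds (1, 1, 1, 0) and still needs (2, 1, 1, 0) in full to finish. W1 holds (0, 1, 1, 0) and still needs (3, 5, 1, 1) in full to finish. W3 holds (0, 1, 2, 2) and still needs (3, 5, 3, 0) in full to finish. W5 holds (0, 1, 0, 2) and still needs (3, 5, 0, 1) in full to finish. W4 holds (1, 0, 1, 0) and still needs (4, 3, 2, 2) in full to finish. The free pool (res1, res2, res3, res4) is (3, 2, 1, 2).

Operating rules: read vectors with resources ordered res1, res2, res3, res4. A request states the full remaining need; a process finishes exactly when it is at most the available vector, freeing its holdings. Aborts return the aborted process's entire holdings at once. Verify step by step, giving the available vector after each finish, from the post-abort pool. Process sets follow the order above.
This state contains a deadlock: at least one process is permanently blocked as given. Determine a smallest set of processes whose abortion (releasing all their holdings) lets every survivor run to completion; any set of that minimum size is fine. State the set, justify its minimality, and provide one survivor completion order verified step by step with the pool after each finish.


Abort W1 and W3.
Key observation: aborting W1 and W3 returns (0, 2, 3, 2), and W5 — hopeless before — runs at step 2 with the returned capacity in the pool.
Minimality, checking each single-abort alternative: W2 alone leaves W1 blocked (short on res2); W1 alone leaves W3 blocked (short on res2); W3 alone leaves W1 blocked (short on res2); W5 alone leaves W1 blocked (short on res2); W4 alone leaves W1 blocked (short on res2).
The survivors complete as W2, W5, W4. Step-by-step check (starting from the post-abort pool):
  pool = (3, 4, 4, 4)
  run W2 (needs (2, 1, 1, 0), free (3, 4, 4, 4)); after release of (1, 1, 1, 0) the pool is (4, 5, 5, 4)
  run W5 (needs (3, 5, 0, 1), free (4, 5, 5, 4)); after release of (0, 1, 0, 2) the pool is (4, 6, 5, 6)
  run W4 (needs (4, 3, 2, 2), free (4, 6, 5, 6)); after release of (1, 0, 1, 0) the pool is (5, 6, 6, 6)


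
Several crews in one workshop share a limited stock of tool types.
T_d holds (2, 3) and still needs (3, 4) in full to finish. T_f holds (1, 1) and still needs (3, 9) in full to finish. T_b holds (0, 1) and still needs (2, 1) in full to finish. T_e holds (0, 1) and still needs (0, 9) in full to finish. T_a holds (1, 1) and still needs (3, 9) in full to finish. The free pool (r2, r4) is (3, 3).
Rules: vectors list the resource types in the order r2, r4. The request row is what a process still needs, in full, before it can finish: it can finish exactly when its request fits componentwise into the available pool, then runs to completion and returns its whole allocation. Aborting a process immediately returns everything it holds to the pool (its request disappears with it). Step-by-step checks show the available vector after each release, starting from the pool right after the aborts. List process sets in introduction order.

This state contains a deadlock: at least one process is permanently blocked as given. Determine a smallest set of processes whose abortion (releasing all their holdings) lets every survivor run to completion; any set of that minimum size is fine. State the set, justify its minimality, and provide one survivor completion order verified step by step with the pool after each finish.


Minimum abort set: T_e and T_a.
Key observation: T_f was stuck for good until T_e and T_a gave back (1, 2); in the order shown it finishes at step 3.
Minimality, checking each single-abort alternative: T_d alone leaves T_f blocked (short on r4); T_f alone leaves T_e blocked (short on r4); T_b alone leaves T_f blocked (short on r4); T_e alone leaves T_f blocked (short on r4); T_a alone leaves T_f blocked (short on r4).
Survivors finish in the order: T_d, T_b, T_f. Walking it through (pool after the aborts first):
  pool = (4, 5)
  T_d needs (3, 4) <= (4, 5) -> finishes; pool += (2, 3) = (6, 8)
  T_b needs (2, 1) <= (6, 8) -> finishes; pool += (0, 1) = (6, 9)
  T_f needs (3, 9) <= (6, 9) -> finishes; pool += (1, 1) = (7, 10)
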